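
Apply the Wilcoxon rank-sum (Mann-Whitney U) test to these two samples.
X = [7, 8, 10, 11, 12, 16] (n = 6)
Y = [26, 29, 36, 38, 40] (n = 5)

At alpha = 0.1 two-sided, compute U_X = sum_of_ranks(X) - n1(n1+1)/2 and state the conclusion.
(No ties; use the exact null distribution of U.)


Step 1: Combine and sort all 11 observations; assign midranks.
sorted (value, group): (7,X), (8,X), (10,X), (11,X), (12,X), (16,X), (26,Y), (29,Y), (36,Y), (38,Y), (40,Y)
ranks: 7->1, 8->2, 10->3, 11->4, 12->5, 16->6, 26->7, 29->8, 36->9, 38->10, 40->11
Step 2: Rank sum for X: R1 = 1 + 2 + 3 + 4 + 5 + 6 = 21.
Step 3: U_X = R1 - n1(n1+1)/2 = 21 - 6*7/2 = 21 - 21 = 0.
       U_Y = n1*n2 - U_X = 30 - 0 = 30.
Step 4: No ties, so the exact null distribution of U (based on enumerating the C(11,6) = 462 equally likely rank assignments) gives the two-sided p-value.
Step 5: p-value = 0.004329; compare to alpha = 0.1. reject H0.

U_X = 0, p = 0.004329, reject H0 at alpha = 0.1.


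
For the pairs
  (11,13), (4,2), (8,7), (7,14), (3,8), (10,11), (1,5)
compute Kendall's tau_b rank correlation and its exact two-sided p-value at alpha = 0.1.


Step 1: Enumerate the 21 unordered pairs (i,j) with i<j and classify each by sign(x_j-x_i) * sign(y_j-y_i).
  (1,2):dx=-7,dy=-11->C; (1,3):dx=-3,dy=-6->C; (1,4):dx=-4,dy=+1->D; (1,5):dx=-8,dy=-5->C
  (1,6):dx=-1,dy=-2->C; (1,7):dx=-10,dy=-8->C; (2,3):dx=+4,dy=+5->C; (2,4):dx=+3,dy=+12->C
  (2,5):dx=-1,dy=+6->D; (2,6):dx=+6,dy=+9->C; (2,7):dx=-3,dy=+3->D; (3,4):dx=-1,dy=+7->D
  (3,5):dx=-5,dy=+1->D; (3,6):dx=+2,dy=+4->C; (3,7):dx=-7,dy=-2->C; (4,5):dx=-4,dy=-6->C
  (4,6):dx=+3,dy=-3->D; (4,7):dx=-6,dy=-9->C; (5,6):dx=+7,dy=+3->C; (5,7):dx=-2,dy=-3->C
  (6,7):dx=-9,dy=-6->C
Step 2: C = 15, D = 6, total pairs = 21.
Step 3: tau = (C - D)/(n(n-1)/2) = (15 - 6)/21 = 0.428571.
Step 4: Exact two-sided p-value (enumerate n! = 5040 permutations of y under H0): p = 0.238889.
Step 5: alpha = 0.1. fail to reject H0.

tau_b = 0.4286 (C=15, D=6), p = 0.238889, fail to reject H0.


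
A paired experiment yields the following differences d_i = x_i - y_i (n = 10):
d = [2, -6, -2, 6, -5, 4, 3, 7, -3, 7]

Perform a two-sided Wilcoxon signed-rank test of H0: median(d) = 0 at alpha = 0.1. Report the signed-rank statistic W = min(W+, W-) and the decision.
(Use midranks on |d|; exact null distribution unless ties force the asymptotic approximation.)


Step 1: Drop any zero differences (none here) and take |d_i|.
|d| = [2, 6, 2, 6, 5, 4, 3, 7, 3, 7]
Step 2: Midrank |d_i| (ties get averaged ranks).
ranks: |2|->1.5, |6|->7.5, |2|->1.5, |6|->7.5, |5|->6, |4|->5, |3|->3.5, |7|->9.5, |3|->3.5, |7|->9.5
Step 3: Attach original signs; sum ranks with positive sign and with negative sign.
W+ = 1.5 + 7.5 + 5 + 3.5 + 9.5 + 9.5 = 36.5
W- = 7.5 + 1.5 + 6 + 3.5 = 18.5
(Check: W+ + W- = 55 should equal n(n+1)/2 = 55.)
Step 4: Test statistic W = min(W+, W-) = 18.5.
Step 5: Ties in |d|, so use the tie-corrected normal approximation.
        E[W] = n(n+1)/4 = 10*11/4 = 27.5.
        Tie groups: |d|=2 (t=2), |d|=3 (t=2), |d|=6 (t=2), |d|=7 (t=2); sum(t^3 - t) = 24.
        Var[W] = n(n+1)(2n+1)/24 - sum(t^3-t)/48 = 2310/24 - 24/48 = 95.75.
        z = (W - E[W]) / sqrt(Var[W]) = (18.5 - 27.5) / 9.7852 = -0.9198.
        Two-sided p = 2*Phi(z) = 0.357700.
Step 6: alpha = 0.1. fail to reject H0.

W+ = 36.5, W- = 18.5, W = min = 18.5, p = 0.357700, fail to reject H0.


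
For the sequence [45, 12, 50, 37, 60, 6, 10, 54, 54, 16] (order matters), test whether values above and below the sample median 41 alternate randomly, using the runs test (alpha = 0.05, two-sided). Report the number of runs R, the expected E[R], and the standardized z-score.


Step 1: Compute median = 41; label A = above, B = below.
Labels in order: ABABABBAAB  (n_A = 5, n_B = 5)
Step 2: Count runs R = 8.
Step 3: Under H0 (random ordering), E[R] = 2*n_A*n_B/(n_A+n_B) + 1 = 2*5*5/10 + 1 = 6.0000.
        Var[R] = 2*n_A*n_B*(2*n_A*n_B - n_A - n_B) / ((n_A+n_B)^2 * (n_A+n_B-1)) = 2000/900 = 2.2222.
        SD[R] = 1.4907.
Step 4: Continuity-corrected z = (R - 0.5 - E[R]) / SD[R] = (8 - 0.5 - 6.0000) / 1.4907 = 1.0062.
Step 5: Two-sided p-value via normal approximation = 2*(1 - Phi(|z|)) = 0.314305.
Step 6: alpha = 0.05. fail to reject H0.

R = 8, z = 1.0062, p = 0.314305, fail to reject H0.


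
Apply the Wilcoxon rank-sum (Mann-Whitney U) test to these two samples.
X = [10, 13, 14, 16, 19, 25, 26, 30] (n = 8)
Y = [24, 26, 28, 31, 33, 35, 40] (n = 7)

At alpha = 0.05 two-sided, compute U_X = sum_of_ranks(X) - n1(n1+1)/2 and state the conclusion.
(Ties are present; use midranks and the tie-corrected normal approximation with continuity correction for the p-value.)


Step 1: Combine and sort all 15 observations; assign midranks.
sorted (value, group): (10,X), (13,X), (14,X), (16,X), (19,X), (24,Y), (25,X), (26,X), (26,Y), (28,Y), (30,X), (31,Y), (33,Y), (35,Y), (40,Y)
ranks: 10->1, 13->2, 14->3, 16->4, 19->5, 24->6, 25->7, 26->8.5, 26->8.5, 28->10, 30->11, 31->12, 33->13, 35->14, 40->15
Step 2: Rank sum for X: R1 = 1 + 2 + 3 + 4 + 5 + 7 + 8.5 + 11 = 41.5.
Step 3: U_X = R1 - n1(n1+1)/2 = 41.5 - 8*9/2 = 41.5 - 36 = 5.5.
       U_Y = n1*n2 - U_X = 56 - 5.5 = 50.5.
Step 4: Ties are present, so use the tie-corrected normal approximation (with continuity correction) for the p-value.
Step 5: p-value = 0.010826; compare to alpha = 0.05. reject H0.

U_X = 5.5, p = 0.010826, reject H0 at alpha = 0.05.


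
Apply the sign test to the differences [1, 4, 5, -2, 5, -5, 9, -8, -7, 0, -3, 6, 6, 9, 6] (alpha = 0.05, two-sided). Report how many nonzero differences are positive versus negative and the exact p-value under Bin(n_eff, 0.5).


Step 1: Discard zero differences. Original n = 15; n_eff = number of nonzero differences = 14.
Nonzero differences (with sign): +1, +4, +5, -2, +5, -5, +9, -8, -7, -3, +6, +6, +9, +6
Step 2: Count signs: positive = 9, negative = 5.
Step 3: Under H0: P(positive) = 0.5, so the number of positives S ~ Bin(14, 0.5).
Step 4: Two-sided exact p-value = sum of Bin(14,0.5) probabilities at or below the observed probability = 0.423950.
Step 5: alpha = 0.05. fail to reject H0.

n_eff = 14, pos = 9, neg = 5, p = 0.423950, fail to reject H0.


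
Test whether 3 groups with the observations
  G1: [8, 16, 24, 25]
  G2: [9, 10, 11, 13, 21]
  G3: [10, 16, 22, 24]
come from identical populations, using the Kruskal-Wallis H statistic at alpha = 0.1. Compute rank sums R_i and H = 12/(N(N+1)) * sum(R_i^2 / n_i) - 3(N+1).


Step 1: Combine all N = 13 observations and assign midranks.
sorted (value, group, rank): (8,G1,1), (9,G2,2), (10,G2,3.5), (10,G3,3.5), (11,G2,5), (13,G2,6), (16,G1,7.5), (16,G3,7.5), (21,G2,9), (22,G3,10), (24,G1,11.5), (24,G3,11.5), (25,G1,13)
Step 2: Sum ranks within each group.
R_1 = 33 (n_1 = 4)
R_2 = 25.5 (n_2 = 5)
R_3 = 32.5 (n_3 = 4)
Step 3: H = 12/(N(N+1)) * sum(R_i^2/n_i) - 3(N+1)
     = 12/(13*14) * (33^2/4 + 25.5^2/5 + 32.5^2/4) - 3*14
     = 0.065934 * 666.362 - 42
     = 1.935989.
Step 4: Ties present; correction factor C = 1 - 18/(13^3 - 13) = 0.991758. Corrected H = 1.935989 / 0.991758 = 1.952078.
Step 5: Under H0, H ~ chi^2(2); p-value = 0.376801.
Step 6: alpha = 0.1. fail to reject H0.

H = 1.9521, df = 2, p = 0.376801, fail to reject H0.


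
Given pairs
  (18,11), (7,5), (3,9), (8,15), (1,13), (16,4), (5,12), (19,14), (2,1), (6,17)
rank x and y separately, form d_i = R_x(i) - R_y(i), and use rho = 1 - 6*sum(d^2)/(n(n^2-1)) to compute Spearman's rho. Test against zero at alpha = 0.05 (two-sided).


Step 1: Rank x and y separately (midranks; no ties here).
rank(x): 18->9, 7->6, 3->3, 8->7, 1->1, 16->8, 5->4, 19->10, 2->2, 6->5
rank(y): 11->5, 5->3, 9->4, 15->9, 13->7, 4->2, 12->6, 14->8, 1->1, 17->10
Step 2: d_i = R_x(i) - R_y(i); compute d_i^2.
  (9-5)^2=16, (6-3)^2=9, (3-4)^2=1, (7-9)^2=4, (1-7)^2=36, (8-2)^2=36, (4-6)^2=4, (10-8)^2=4, (2-1)^2=1, (5-10)^2=25
sum(d^2) = 136.
Step 3: rho = 1 - 6*136 / (10*(10^2 - 1)) = 1 - 816/990 = 0.175758.
Step 4: Under H0, t = rho * sqrt((n-2)/(1-rho^2)) = 0.5050 ~ t(8).
Step 5: Two-sided p-value from the t-distribution with 8 df = 0.627188.
Step 6: alpha = 0.05. fail to reject H0.

rho = 0.1758, p = 0.627188, fail to reject H0 at alpha = 0.05.


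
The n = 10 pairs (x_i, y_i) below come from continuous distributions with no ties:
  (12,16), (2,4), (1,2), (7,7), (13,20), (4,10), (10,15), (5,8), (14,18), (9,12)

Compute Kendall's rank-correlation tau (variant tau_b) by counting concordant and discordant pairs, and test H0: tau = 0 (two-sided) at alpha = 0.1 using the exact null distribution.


Step 1: Enumerate the 45 unordered pairs (i,j) with i<j and classify each by sign(x_j-x_i) * sign(y_j-y_i).
  (1,2):dx=-10,dy=-12->C; (1,3):dx=-11,dy=-14->C; (1,4):dx=-5,dy=-9->C; (1,5):dx=+1,dy=+4->C
  (1,6):dx=-8,dy=-6->C; (1,7):dx=-2,dy=-1->C; (1,8):dx=-7,dy=-8->C; (1,9):dx=+2,dy=+2->C
  (1,10):dx=-3,dy=-4->C; (2,3):dx=-1,dy=-2->C; (2,4):dx=+5,dy=+3->C; (2,5):dx=+11,dy=+16->C
  (2,6):dx=+2,dy=+6->C; (2,7):dx=+8,dy=+11->C; (2,8):dx=+3,dy=+4->C; (2,9):dx=+12,dy=+14->C
  (2,10):dx=+7,dy=+8->C; (3,4):dx=+6,dy=+5->C; (3,5):dx=+12,dy=+18->C; (3,6):dx=+3,dy=+8->C
  (3,7):dx=+9,dy=+13->C; (3,8):dx=+4,dy=+6->C; (3,9):dx=+13,dy=+16->C; (3,10):dx=+8,dy=+10->C
  (4,5):dx=+6,dy=+13->C; (4,6):dx=-3,dy=+3->D; (4,7):dx=+3,dy=+8->C; (4,8):dx=-2,dy=+1->D
  (4,9):dx=+7,dy=+11->C; (4,10):dx=+2,dy=+5->C; (5,6):dx=-9,dy=-10->C; (5,7):dx=-3,dy=-5->C
  (5,8):dx=-8,dy=-12->C; (5,9):dx=+1,dy=-2->D; (5,10):dx=-4,dy=-8->C; (6,7):dx=+6,dy=+5->C
  (6,8):dx=+1,dy=-2->D; (6,9):dx=+10,dy=+8->C; (6,10):dx=+5,dy=+2->C; (7,8):dx=-5,dy=-7->C
  (7,9):dx=+4,dy=+3->C; (7,10):dx=-1,dy=-3->C; (8,9):dx=+9,dy=+10->C; (8,10):dx=+4,dy=+4->C
  (9,10):dx=-5,dy=-6->C
Step 2: C = 41, D = 4, total pairs = 45.
Step 3: tau = (C - D)/(n(n-1)/2) = (41 - 4)/45 = 0.822222.
Step 4: Exact two-sided p-value (enumerate n! = 3628800 permutations of y under H0): p = 0.000358.
Step 5: alpha = 0.1. reject H0.

tau_b = 0.8222 (C=41, D=4), p = 0.000358, reject H0.


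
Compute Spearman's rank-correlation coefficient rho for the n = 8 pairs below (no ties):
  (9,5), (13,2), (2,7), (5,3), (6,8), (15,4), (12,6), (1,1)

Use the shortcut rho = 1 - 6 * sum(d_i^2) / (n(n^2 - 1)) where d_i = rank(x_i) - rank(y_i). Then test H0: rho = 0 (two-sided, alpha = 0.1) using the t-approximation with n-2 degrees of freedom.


Step 1: Rank x and y separately (midranks; no ties here).
rank(x): 9->5, 13->7, 2->2, 5->3, 6->4, 15->8, 12->6, 1->1
rank(y): 5->5, 2->2, 7->7, 3->3, 8->8, 4->4, 6->6, 1->1
Step 2: d_i = R_x(i) - R_y(i); compute d_i^2.
  (5-5)^2=0, (7-2)^2=25, (2-7)^2=25, (3-3)^2=0, (4-8)^2=16, (8-4)^2=16, (6-6)^2=0, (1-1)^2=0
sum(d^2) = 82.
Step 3: rho = 1 - 6*82 / (8*(8^2 - 1)) = 1 - 492/504 = 0.023810.
Step 4: Under H0, t = rho * sqrt((n-2)/(1-rho^2)) = 0.0583 ~ t(6).
Step 5: Two-sided p-value from the t-distribution with 6 df = 0.955374.
Step 6: alpha = 0.1. fail to reject H0.

rho = 0.0238, p = 0.955374, fail to reject H0 at alpha = 0.1.


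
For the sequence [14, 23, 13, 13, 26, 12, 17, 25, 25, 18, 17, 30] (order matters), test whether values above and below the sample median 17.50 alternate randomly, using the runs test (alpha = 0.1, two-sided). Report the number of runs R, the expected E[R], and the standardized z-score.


Step 1: Compute median = 17.50; label A = above, B = below.
Labels in order: BABBABBAAABA  (n_A = 6, n_B = 6)
Step 2: Count runs R = 8.
Step 3: Under H0 (random ordering), E[R] = 2*n_A*n_B/(n_A+n_B) + 1 = 2*6*6/12 + 1 = 7.0000.
        Var[R] = 2*n_A*n_B*(2*n_A*n_B - n_A - n_B) / ((n_A+n_B)^2 * (n_A+n_B-1)) = 4320/1584 = 2.7273.
        SD[R] = 1.6514.
Step 4: Continuity-corrected z = (R - 0.5 - E[R]) / SD[R] = (8 - 0.5 - 7.0000) / 1.6514 = 0.3028.
Step 5: Two-sided p-value via normal approximation = 2*(1 - Phi(|z|)) = 0.762069.
Step 6: alpha = 0.1. fail to reject H0.

R = 8, z = 0.3028, p = 0.762069, fail to reject H0.


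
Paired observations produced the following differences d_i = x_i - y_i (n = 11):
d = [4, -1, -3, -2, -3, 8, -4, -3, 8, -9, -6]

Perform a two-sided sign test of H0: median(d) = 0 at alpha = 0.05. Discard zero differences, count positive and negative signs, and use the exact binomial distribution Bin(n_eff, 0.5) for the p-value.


Step 1: Discard zero differences. Original n = 11; n_eff = number of nonzero differences = 11.
Nonzero differences (with sign): +4, -1, -3, -2, -3, +8, -4, -3, +8, -9, -6
Step 2: Count signs: positive = 3, negative = 8.
Step 3: Under H0: P(positive) = 0.5, so the number of positives S ~ Bin(11, 0.5).
Step 4: Two-sided exact p-value = sum of Bin(11,0.5) probabilities at or below the observed probability = 0.226562.
Step 5: alpha = 0.05. fail to reject H0.

n_eff = 11, pos = 3, neg = 8, p = 0.226562, fail to reject H0.


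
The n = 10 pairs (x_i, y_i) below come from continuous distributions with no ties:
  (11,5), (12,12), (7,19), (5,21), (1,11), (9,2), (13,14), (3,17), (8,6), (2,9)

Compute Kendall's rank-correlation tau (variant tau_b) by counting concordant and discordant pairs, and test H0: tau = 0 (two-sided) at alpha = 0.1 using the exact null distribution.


Step 1: Enumerate the 45 unordered pairs (i,j) with i<j and classify each by sign(x_j-x_i) * sign(y_j-y_i).
  (1,2):dx=+1,dy=+7->C; (1,3):dx=-4,dy=+14->D; (1,4):dx=-6,dy=+16->D; (1,5):dx=-10,dy=+6->D
  (1,6):dx=-2,dy=-3->C; (1,7):dx=+2,dy=+9->C; (1,8):dx=-8,dy=+12->D; (1,9):dx=-3,dy=+1->D
  (1,10):dx=-9,dy=+4->D; (2,3):dx=-5,dy=+7->D; (2,4):dx=-7,dy=+9->D; (2,5):dx=-11,dy=-1->C
  (2,6):dx=-3,dy=-10->C; (2,7):dx=+1,dy=+2->C; (2,8):dx=-9,dy=+5->D; (2,9):dx=-4,dy=-6->C
  (2,10):dx=-10,dy=-3->C; (3,4):dx=-2,dy=+2->D; (3,5):dx=-6,dy=-8->C; (3,6):dx=+2,dy=-17->D
  (3,7):dx=+6,dy=-5->D; (3,8):dx=-4,dy=-2->C; (3,9):dx=+1,dy=-13->D; (3,10):dx=-5,dy=-10->C
  (4,5):dx=-4,dy=-10->C; (4,6):dx=+4,dy=-19->D; (4,7):dx=+8,dy=-7->D; (4,8):dx=-2,dy=-4->C
  (4,9):dx=+3,dy=-15->D; (4,10):dx=-3,dy=-12->C; (5,6):dx=+8,dy=-9->D; (5,7):dx=+12,dy=+3->C
  (5,8):dx=+2,dy=+6->C; (5,9):dx=+7,dy=-5->D; (5,10):dx=+1,dy=-2->D; (6,7):dx=+4,dy=+12->C
  (6,8):dx=-6,dy=+15->D; (6,9):dx=-1,dy=+4->D; (6,10):dx=-7,dy=+7->D; (7,8):dx=-10,dy=+3->D
  (7,9):dx=-5,dy=-8->C; (7,10):dx=-11,dy=-5->C; (8,9):dx=+5,dy=-11->D; (8,10):dx=-1,dy=-8->C
  (9,10):dx=-6,dy=+3->D
Step 2: C = 20, D = 25, total pairs = 45.
Step 3: tau = (C - D)/(n(n-1)/2) = (20 - 25)/45 = -0.111111.
Step 4: Exact two-sided p-value (enumerate n! = 3628800 permutations of y under H0): p = 0.727490.
Step 5: alpha = 0.1. fail to reject H0.

tau_b = -0.1111 (C=20, D=25), p = 0.727490, fail to reject H0.


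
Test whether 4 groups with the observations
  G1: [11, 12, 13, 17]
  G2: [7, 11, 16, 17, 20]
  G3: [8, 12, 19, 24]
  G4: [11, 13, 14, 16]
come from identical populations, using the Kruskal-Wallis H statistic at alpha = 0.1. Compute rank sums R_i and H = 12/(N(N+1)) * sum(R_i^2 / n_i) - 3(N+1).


Step 1: Combine all N = 17 observations and assign midranks.
sorted (value, group, rank): (7,G2,1), (8,G3,2), (11,G1,4), (11,G2,4), (11,G4,4), (12,G1,6.5), (12,G3,6.5), (13,G1,8.5), (13,G4,8.5), (14,G4,10), (16,G2,11.5), (16,G4,11.5), (17,G1,13.5), (17,G2,13.5), (19,G3,15), (20,G2,16), (24,G3,17)
Step 2: Sum ranks within each group.
R_1 = 32.5 (n_1 = 4)
R_2 = 46 (n_2 = 5)
R_3 = 40.5 (n_3 = 4)
R_4 = 34 (n_4 = 4)
Step 3: H = 12/(N(N+1)) * sum(R_i^2/n_i) - 3(N+1)
     = 12/(17*18) * (32.5^2/4 + 46^2/5 + 40.5^2/4 + 34^2/4) - 3*18
     = 0.039216 * 1386.33 - 54
     = 0.365686.
Step 4: Ties present; correction factor C = 1 - 48/(17^3 - 17) = 0.990196. Corrected H = 0.365686 / 0.990196 = 0.369307.
Step 5: Under H0, H ~ chi^2(3); p-value = 0.946507.
Step 6: alpha = 0.1. fail to reject H0.

H = 0.3693, df = 3, p = 0.946507, fail to reject H0.


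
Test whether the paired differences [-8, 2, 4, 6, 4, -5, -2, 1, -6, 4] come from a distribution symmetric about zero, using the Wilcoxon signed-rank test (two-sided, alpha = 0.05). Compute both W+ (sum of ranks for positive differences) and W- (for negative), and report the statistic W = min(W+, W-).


Step 1: Drop any zero differences (none here) and take |d_i|.
|d| = [8, 2, 4, 6, 4, 5, 2, 1, 6, 4]
Step 2: Midrank |d_i| (ties get averaged ranks).
ranks: |8|->10, |2|->2.5, |4|->5, |6|->8.5, |4|->5, |5|->7, |2|->2.5, |1|->1, |6|->8.5, |4|->5
Step 3: Attach original signs; sum ranks with positive sign and with negative sign.
W+ = 2.5 + 5 + 8.5 + 5 + 1 + 5 = 27
W- = 10 + 7 + 2.5 + 8.5 = 28
(Check: W+ + W- = 55 should equal n(n+1)/2 = 55.)
Step 4: Test statistic W = min(W+, W-) = 27.
Step 5: Ties in |d|, so use the tie-corrected normal approximation.
        E[W] = n(n+1)/4 = 10*11/4 = 27.5.
        Tie groups: |d|=2 (t=2), |d|=4 (t=3), |d|=6 (t=2); sum(t^3 - t) = 36.
        Var[W] = n(n+1)(2n+1)/24 - sum(t^3-t)/48 = 2310/24 - 36/48 = 95.5.
        z = (W - E[W]) / sqrt(Var[W]) = (27 - 27.5) / 9.7724 = -0.0512.
        Two-sided p = 2*Phi(z) = 0.959194.
Step 6: alpha = 0.05. fail to reject H0.

W+ = 27, W- = 28, W = min = 27, p = 0.959194, fail to reject H0.


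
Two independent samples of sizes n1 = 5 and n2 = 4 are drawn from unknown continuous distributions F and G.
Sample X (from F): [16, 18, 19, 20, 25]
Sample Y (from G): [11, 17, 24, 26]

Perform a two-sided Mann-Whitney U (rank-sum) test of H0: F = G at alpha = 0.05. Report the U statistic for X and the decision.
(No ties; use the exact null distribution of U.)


Step 1: Combine and sort all 9 observations; assign midranks.
sorted (value, group): (11,Y), (16,X), (17,Y), (18,X), (19,X), (20,X), (24,Y), (25,X), (26,Y)
ranks: 11->1, 16->2, 17->3, 18->4, 19->5, 20->6, 24->7, 25->8, 26->9
Step 2: Rank sum for X: R1 = 2 + 4 + 5 + 6 + 8 = 25.
Step 3: U_X = R1 - n1(n1+1)/2 = 25 - 5*6/2 = 25 - 15 = 10.
       U_Y = n1*n2 - U_X = 20 - 10 = 10.
Step 4: No ties, so the exact null distribution of U (based on enumerating the C(9,5) = 126 equally likely rank assignments) gives the two-sided p-value.
Step 5: p-value = 1.000000; compare to alpha = 0.05. fail to reject H0.

U_X = 10, p = 1.000000, fail to reject H0 at alpha = 0.05.


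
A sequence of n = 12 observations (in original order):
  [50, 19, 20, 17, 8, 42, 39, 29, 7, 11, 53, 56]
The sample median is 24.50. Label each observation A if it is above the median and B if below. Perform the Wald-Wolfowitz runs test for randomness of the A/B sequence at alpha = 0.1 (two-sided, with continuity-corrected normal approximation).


Step 1: Compute median = 24.50; label A = above, B = below.
Labels in order: ABBBBAAABBAA  (n_A = 6, n_B = 6)
Step 2: Count runs R = 5.
Step 3: Under H0 (random ordering), E[R] = 2*n_A*n_B/(n_A+n_B) + 1 = 2*6*6/12 + 1 = 7.0000.
        Var[R] = 2*n_A*n_B*(2*n_A*n_B - n_A - n_B) / ((n_A+n_B)^2 * (n_A+n_B-1)) = 4320/1584 = 2.7273.
        SD[R] = 1.6514.
Step 4: Continuity-corrected z = (R + 0.5 - E[R]) / SD[R] = (5 + 0.5 - 7.0000) / 1.6514 = -0.9083.
Step 5: Two-sided p-value via normal approximation = 2*(1 - Phi(|z|)) = 0.363722.
Step 6: alpha = 0.1. fail to reject H0.

R = 5, z = -0.9083, p = 0.363722, fail to reject H0.


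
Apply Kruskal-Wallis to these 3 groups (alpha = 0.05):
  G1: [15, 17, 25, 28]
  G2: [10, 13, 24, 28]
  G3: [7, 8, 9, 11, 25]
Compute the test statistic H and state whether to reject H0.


Step 1: Combine all N = 13 observations and assign midranks.
sorted (value, group, rank): (7,G3,1), (8,G3,2), (9,G3,3), (10,G2,4), (11,G3,5), (13,G2,6), (15,G1,7), (17,G1,8), (24,G2,9), (25,G1,10.5), (25,G3,10.5), (28,G1,12.5), (28,G2,12.5)
Step 2: Sum ranks within each group.
R_1 = 38 (n_1 = 4)
R_2 = 31.5 (n_2 = 4)
R_3 = 21.5 (n_3 = 5)
Step 3: H = 12/(N(N+1)) * sum(R_i^2/n_i) - 3(N+1)
     = 12/(13*14) * (38^2/4 + 31.5^2/4 + 21.5^2/5) - 3*14
     = 0.065934 * 701.513 - 42
     = 4.253571.
Step 4: Ties present; correction factor C = 1 - 12/(13^3 - 13) = 0.994505. Corrected H = 4.253571 / 0.994505 = 4.277072.
Step 5: Under H0, H ~ chi^2(2); p-value = 0.117827.
Step 6: alpha = 0.05. fail to reject H0.

H = 4.2771, df = 2, p = 0.117827, fail to reject H0.


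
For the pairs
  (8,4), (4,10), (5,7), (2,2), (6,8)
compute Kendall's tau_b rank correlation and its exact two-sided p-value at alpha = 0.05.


Step 1: Enumerate the 10 unordered pairs (i,j) with i<j and classify each by sign(x_j-x_i) * sign(y_j-y_i).
  (1,2):dx=-4,dy=+6->D; (1,3):dx=-3,dy=+3->D; (1,4):dx=-6,dy=-2->C; (1,5):dx=-2,dy=+4->D
  (2,3):dx=+1,dy=-3->D; (2,4):dx=-2,dy=-8->C; (2,5):dx=+2,dy=-2->D; (3,4):dx=-3,dy=-5->C
  (3,5):dx=+1,dy=+1->C; (4,5):dx=+4,dy=+6->C
Step 2: C = 5, D = 5, total pairs = 10.
Step 3: tau = (C - D)/(n(n-1)/2) = (5 - 5)/10 = 0.000000.
Step 4: Exact two-sided p-value (enumerate n! = 120 permutations of y under H0): p = 1.000000.
Step 5: alpha = 0.05. fail to reject H0.

tau_b = 0.0000 (C=5, D=5), p = 1.000000, fail to reject H0.


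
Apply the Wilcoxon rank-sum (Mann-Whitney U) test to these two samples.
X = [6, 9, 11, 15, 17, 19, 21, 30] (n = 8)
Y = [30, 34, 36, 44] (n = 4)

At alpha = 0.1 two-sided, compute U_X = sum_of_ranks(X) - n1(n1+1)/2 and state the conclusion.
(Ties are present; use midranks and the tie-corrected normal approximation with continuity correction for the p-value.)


Step 1: Combine and sort all 12 observations; assign midranks.
sorted (value, group): (6,X), (9,X), (11,X), (15,X), (17,X), (19,X), (21,X), (30,X), (30,Y), (34,Y), (36,Y), (44,Y)
ranks: 6->1, 9->2, 11->3, 15->4, 17->5, 19->6, 21->7, 30->8.5, 30->8.5, 34->10, 36->11, 44->12
Step 2: Rank sum for X: R1 = 1 + 2 + 3 + 4 + 5 + 6 + 7 + 8.5 = 36.5.
Step 3: U_X = R1 - n1(n1+1)/2 = 36.5 - 8*9/2 = 36.5 - 36 = 0.5.
       U_Y = n1*n2 - U_X = 32 - 0.5 = 31.5.
Step 4: Ties are present, so use the tie-corrected normal approximation (with continuity correction) for the p-value.
Step 5: p-value = 0.010708; compare to alpha = 0.1. reject H0.

U_X = 0.5, p = 0.010708, reject H0 at alpha = 0.1.


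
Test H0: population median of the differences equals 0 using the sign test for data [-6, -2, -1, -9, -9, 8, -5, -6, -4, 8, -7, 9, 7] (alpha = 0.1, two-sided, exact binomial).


Step 1: Discard zero differences. Original n = 13; n_eff = number of nonzero differences = 13.
Nonzero differences (with sign): -6, -2, -1, -9, -9, +8, -5, -6, -4, +8, -7, +9, +7
Step 2: Count signs: positive = 4, negative = 9.
Step 3: Under H0: P(positive) = 0.5, so the number of positives S ~ Bin(13, 0.5).
Step 4: Two-sided exact p-value = sum of Bin(13,0.5) probabilities at or below the observed probability = 0.266846.
Step 5: alpha = 0.1. fail to reject H0.

n_eff = 13, pos = 4, neg = 9, p = 0.266846, fail to reject H0.


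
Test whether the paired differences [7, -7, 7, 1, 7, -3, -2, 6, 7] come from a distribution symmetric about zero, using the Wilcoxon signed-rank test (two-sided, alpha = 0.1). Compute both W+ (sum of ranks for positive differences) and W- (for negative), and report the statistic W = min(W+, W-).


Step 1: Drop any zero differences (none here) and take |d_i|.
|d| = [7, 7, 7, 1, 7, 3, 2, 6, 7]
Step 2: Midrank |d_i| (ties get averaged ranks).
ranks: |7|->7, |7|->7, |7|->7, |1|->1, |7|->7, |3|->3, |2|->2, |6|->4, |7|->7
Step 3: Attach original signs; sum ranks with positive sign and with negative sign.
W+ = 7 + 7 + 1 + 7 + 4 + 7 = 33
W- = 7 + 3 + 2 = 12
(Check: W+ + W- = 45 should equal n(n+1)/2 = 45.)
Step 4: Test statistic W = min(W+, W-) = 12.
Step 5: Ties in |d|, so use the tie-corrected normal approximation.
        E[W] = n(n+1)/4 = 9*10/4 = 22.5.
        Tie groups: |d|=7 (t=5); sum(t^3 - t) = 120.
        Var[W] = n(n+1)(2n+1)/24 - sum(t^3-t)/48 = 1710/24 - 120/48 = 68.75.
        z = (W - E[W]) / sqrt(Var[W]) = (12 - 22.5) / 8.2916 = -1.2663.
        Two-sided p = 2*Phi(z) = 0.205389.
Step 6: alpha = 0.1. fail to reject H0.

W+ = 33, W- = 12, W = min = 12, p = 0.205389, fail to reject H0.


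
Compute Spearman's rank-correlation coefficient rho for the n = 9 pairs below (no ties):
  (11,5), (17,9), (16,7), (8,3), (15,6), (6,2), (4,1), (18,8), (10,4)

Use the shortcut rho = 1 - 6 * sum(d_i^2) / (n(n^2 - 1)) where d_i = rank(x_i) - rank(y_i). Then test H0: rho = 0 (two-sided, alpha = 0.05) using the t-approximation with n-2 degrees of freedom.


Step 1: Rank x and y separately (midranks; no ties here).
rank(x): 11->5, 17->8, 16->7, 8->3, 15->6, 6->2, 4->1, 18->9, 10->4
rank(y): 5->5, 9->9, 7->7, 3->3, 6->6, 2->2, 1->1, 8->8, 4->4
Step 2: d_i = R_x(i) - R_y(i); compute d_i^2.
  (5-5)^2=0, (8-9)^2=1, (7-7)^2=0, (3-3)^2=0, (6-6)^2=0, (2-2)^2=0, (1-1)^2=0, (9-8)^2=1, (4-4)^2=0
sum(d^2) = 2.
Step 3: rho = 1 - 6*2 / (9*(9^2 - 1)) = 1 - 12/720 = 0.983333.
Step 4: Under H0, t = rho * sqrt((n-2)/(1-rho^2)) = 14.3096 ~ t(7).
Step 5: Two-sided p-value from the t-distribution with 7 df = 0.000002.
Step 6: alpha = 0.05. reject H0.

rho = 0.9833, p = 0.000002, reject H0 at alpha = 0.05.


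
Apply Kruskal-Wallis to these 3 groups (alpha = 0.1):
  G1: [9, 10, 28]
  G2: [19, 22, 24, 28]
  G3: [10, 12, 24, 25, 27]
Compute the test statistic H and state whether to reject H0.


Step 1: Combine all N = 12 observations and assign midranks.
sorted (value, group, rank): (9,G1,1), (10,G1,2.5), (10,G3,2.5), (12,G3,4), (19,G2,5), (22,G2,6), (24,G2,7.5), (24,G3,7.5), (25,G3,9), (27,G3,10), (28,G1,11.5), (28,G2,11.5)
Step 2: Sum ranks within each group.
R_1 = 15 (n_1 = 3)
R_2 = 30 (n_2 = 4)
R_3 = 33 (n_3 = 5)
Step 3: H = 12/(N(N+1)) * sum(R_i^2/n_i) - 3(N+1)
     = 12/(12*13) * (15^2/3 + 30^2/4 + 33^2/5) - 3*13
     = 0.076923 * 517.8 - 39
     = 0.830769.
Step 4: Ties present; correction factor C = 1 - 18/(12^3 - 12) = 0.989510. Corrected H = 0.830769 / 0.989510 = 0.839576.
Step 5: Under H0, H ~ chi^2(2); p-value = 0.657186.
Step 6: alpha = 0.1. fail to reject H0.

H = 0.8396, df = 2, p = 0.657186, fail to reject H0.


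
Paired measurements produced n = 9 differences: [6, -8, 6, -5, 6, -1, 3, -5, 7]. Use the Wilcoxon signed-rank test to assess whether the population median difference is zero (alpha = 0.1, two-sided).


Step 1: Drop any zero differences (none here) and take |d_i|.
|d| = [6, 8, 6, 5, 6, 1, 3, 5, 7]
Step 2: Midrank |d_i| (ties get averaged ranks).
ranks: |6|->6, |8|->9, |6|->6, |5|->3.5, |6|->6, |1|->1, |3|->2, |5|->3.5, |7|->8
Step 3: Attach original signs; sum ranks with positive sign and with negative sign.
W+ = 6 + 6 + 6 + 2 + 8 = 28
W- = 9 + 3.5 + 1 + 3.5 = 17
(Check: W+ + W- = 45 should equal n(n+1)/2 = 45.)
Step 4: Test statistic W = min(W+, W-) = 17.
Step 5: Ties in |d|, so use the tie-corrected normal approximation.
        E[W] = n(n+1)/4 = 9*10/4 = 22.5.
        Tie groups: |d|=5 (t=2), |d|=6 (t=3); sum(t^3 - t) = 30.
        Var[W] = n(n+1)(2n+1)/24 - sum(t^3-t)/48 = 1710/24 - 30/48 = 70.625.
        z = (W - E[W]) / sqrt(Var[W]) = (17 - 22.5) / 8.4039 = -0.6545.
        Two-sided p = 2*Phi(z) = 0.512815.
Step 6: alpha = 0.1. fail to reject H0.

W+ = 28, W- = 17, W = min = 17, p = 0.512815, fail to reject H0.


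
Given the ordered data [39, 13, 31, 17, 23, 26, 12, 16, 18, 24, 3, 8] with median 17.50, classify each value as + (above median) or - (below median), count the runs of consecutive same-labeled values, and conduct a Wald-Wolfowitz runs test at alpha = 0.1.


Step 1: Compute median = 17.50; label A = above, B = below.
Labels in order: ABABAABBAABB  (n_A = 6, n_B = 6)
Step 2: Count runs R = 8.
Step 3: Under H0 (random ordering), E[R] = 2*n_A*n_B/(n_A+n_B) + 1 = 2*6*6/12 + 1 = 7.0000.
        Var[R] = 2*n_A*n_B*(2*n_A*n_B - n_A - n_B) / ((n_A+n_B)^2 * (n_A+n_B-1)) = 4320/1584 = 2.7273.
        SD[R] = 1.6514.
Step 4: Continuity-corrected z = (R - 0.5 - E[R]) / SD[R] = (8 - 0.5 - 7.0000) / 1.6514 = 0.3028.
Step 5: Two-sided p-value via normal approximation = 2*(1 - Phi(|z|)) = 0.762069.
Step 6: alpha = 0.1. fail to reject H0.

R = 8, z = 0.3028, p = 0.762069, fail to reject H0.


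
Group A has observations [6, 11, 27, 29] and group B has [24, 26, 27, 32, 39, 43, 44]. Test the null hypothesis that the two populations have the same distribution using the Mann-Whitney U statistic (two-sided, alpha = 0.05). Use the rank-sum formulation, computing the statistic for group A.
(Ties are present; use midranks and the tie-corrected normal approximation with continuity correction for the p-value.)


Step 1: Combine and sort all 11 observations; assign midranks.
sorted (value, group): (6,X), (11,X), (24,Y), (26,Y), (27,X), (27,Y), (29,X), (32,Y), (39,Y), (43,Y), (44,Y)
ranks: 6->1, 11->2, 24->3, 26->4, 27->5.5, 27->5.5, 29->7, 32->8, 39->9, 43->10, 44->11
Step 2: Rank sum for X: R1 = 1 + 2 + 5.5 + 7 = 15.5.
Step 3: U_X = R1 - n1(n1+1)/2 = 15.5 - 4*5/2 = 15.5 - 10 = 5.5.
       U_Y = n1*n2 - U_X = 28 - 5.5 = 22.5.
Step 4: Ties are present, so use the tie-corrected normal approximation (with continuity correction) for the p-value.
Step 5: p-value = 0.129695; compare to alpha = 0.05. fail to reject H0.

U_X = 5.5, p = 0.129695, fail to reject H0 at alpha = 0.05.


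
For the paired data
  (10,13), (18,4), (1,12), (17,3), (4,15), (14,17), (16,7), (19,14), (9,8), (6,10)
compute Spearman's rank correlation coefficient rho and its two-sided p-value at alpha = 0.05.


Step 1: Rank x and y separately (midranks; no ties here).
rank(x): 10->5, 18->9, 1->1, 17->8, 4->2, 14->6, 16->7, 19->10, 9->4, 6->3
rank(y): 13->7, 4->2, 12->6, 3->1, 15->9, 17->10, 7->3, 14->8, 8->4, 10->5
Step 2: d_i = R_x(i) - R_y(i); compute d_i^2.
  (5-7)^2=4, (9-2)^2=49, (1-6)^2=25, (8-1)^2=49, (2-9)^2=49, (6-10)^2=16, (7-3)^2=16, (10-8)^2=4, (4-4)^2=0, (3-5)^2=4
sum(d^2) = 216.
Step 3: rho = 1 - 6*216 / (10*(10^2 - 1)) = 1 - 1296/990 = -0.309091.
Step 4: Under H0, t = rho * sqrt((n-2)/(1-rho^2)) = -0.9193 ~ t(8).
Step 5: Two-sided p-value from the t-distribution with 8 df = 0.384841.
Step 6: alpha = 0.05. fail to reject H0.

rho = -0.3091, p = 0.384841, fail to reject H0 at alpha = 0.05.


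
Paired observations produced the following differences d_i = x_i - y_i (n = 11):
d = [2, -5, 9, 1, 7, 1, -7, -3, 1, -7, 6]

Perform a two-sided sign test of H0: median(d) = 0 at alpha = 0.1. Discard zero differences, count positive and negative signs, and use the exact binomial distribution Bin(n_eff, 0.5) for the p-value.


Step 1: Discard zero differences. Original n = 11; n_eff = number of nonzero differences = 11.
Nonzero differences (with sign): +2, -5, +9, +1, +7, +1, -7, -3, +1, -7, +6
Step 2: Count signs: positive = 7, negative = 4.
Step 3: Under H0: P(positive) = 0.5, so the number of positives S ~ Bin(11, 0.5).
Step 4: Two-sided exact p-value = sum of Bin(11,0.5) probabilities at or below the observed probability = 0.548828.
Step 5: alpha = 0.1. fail to reject H0.

n_eff = 11, pos = 7, neg = 4, p = 0.548828, fail to reject H0.


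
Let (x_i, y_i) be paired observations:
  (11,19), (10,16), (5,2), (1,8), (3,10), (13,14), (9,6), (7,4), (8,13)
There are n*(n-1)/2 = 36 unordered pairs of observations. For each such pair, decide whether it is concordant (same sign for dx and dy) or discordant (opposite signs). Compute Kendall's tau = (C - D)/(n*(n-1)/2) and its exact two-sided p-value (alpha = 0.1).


Step 1: Enumerate the 36 unordered pairs (i,j) with i<j and classify each by sign(x_j-x_i) * sign(y_j-y_i).
  (1,2):dx=-1,dy=-3->C; (1,3):dx=-6,dy=-17->C; (1,4):dx=-10,dy=-11->C; (1,5):dx=-8,dy=-9->C
  (1,6):dx=+2,dy=-5->D; (1,7):dx=-2,dy=-13->C; (1,8):dx=-4,dy=-15->C; (1,9):dx=-3,dy=-6->C
  (2,3):dx=-5,dy=-14->C; (2,4):dx=-9,dy=-8->C; (2,5):dx=-7,dy=-6->C; (2,6):dx=+3,dy=-2->D
  (2,7):dx=-1,dy=-10->C; (2,8):dx=-3,dy=-12->C; (2,9):dx=-2,dy=-3->C; (3,4):dx=-4,dy=+6->D
  (3,5):dx=-2,dy=+8->D; (3,6):dx=+8,dy=+12->C; (3,7):dx=+4,dy=+4->C; (3,8):dx=+2,dy=+2->C
  (3,9):dx=+3,dy=+11->C; (4,5):dx=+2,dy=+2->C; (4,6):dx=+12,dy=+6->C; (4,7):dx=+8,dy=-2->D
  (4,8):dx=+6,dy=-4->D; (4,9):dx=+7,dy=+5->C; (5,6):dx=+10,dy=+4->C; (5,7):dx=+6,dy=-4->D
  (5,8):dx=+4,dy=-6->D; (5,9):dx=+5,dy=+3->C; (6,7):dx=-4,dy=-8->C; (6,8):dx=-6,dy=-10->C
  (6,9):dx=-5,dy=-1->C; (7,8):dx=-2,dy=-2->C; (7,9):dx=-1,dy=+7->D; (8,9):dx=+1,dy=+9->C
Step 2: C = 27, D = 9, total pairs = 36.
Step 3: tau = (C - D)/(n(n-1)/2) = (27 - 9)/36 = 0.500000.
Step 4: Exact two-sided p-value (enumerate n! = 362880 permutations of y under H0): p = 0.075176.
Step 5: alpha = 0.1. reject H0.

tau_b = 0.5000 (C=27, D=9), p = 0.075176, reject H0.


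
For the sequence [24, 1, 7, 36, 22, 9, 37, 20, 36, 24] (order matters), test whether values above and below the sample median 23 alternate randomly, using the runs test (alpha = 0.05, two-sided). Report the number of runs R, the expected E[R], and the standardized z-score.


Step 1: Compute median = 23; label A = above, B = below.
Labels in order: ABBABBABAA  (n_A = 5, n_B = 5)
Step 2: Count runs R = 7.
Step 3: Under H0 (random ordering), E[R] = 2*n_A*n_B/(n_A+n_B) + 1 = 2*5*5/10 + 1 = 6.0000.
        Var[R] = 2*n_A*n_B*(2*n_A*n_B - n_A - n_B) / ((n_A+n_B)^2 * (n_A+n_B-1)) = 2000/900 = 2.2222.
        SD[R] = 1.4907.
Step 4: Continuity-corrected z = (R - 0.5 - E[R]) / SD[R] = (7 - 0.5 - 6.0000) / 1.4907 = 0.3354.
Step 5: Two-sided p-value via normal approximation = 2*(1 - Phi(|z|)) = 0.737316.
Step 6: alpha = 0.05. fail to reject H0.

R = 7, z = 0.3354, p = 0.737316, fail to reject H0.


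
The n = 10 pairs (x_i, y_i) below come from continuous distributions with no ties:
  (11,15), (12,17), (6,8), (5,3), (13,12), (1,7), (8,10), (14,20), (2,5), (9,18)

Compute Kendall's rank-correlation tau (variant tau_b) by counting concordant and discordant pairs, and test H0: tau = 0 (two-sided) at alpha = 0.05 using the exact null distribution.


Step 1: Enumerate the 45 unordered pairs (i,j) with i<j and classify each by sign(x_j-x_i) * sign(y_j-y_i).
  (1,2):dx=+1,dy=+2->C; (1,3):dx=-5,dy=-7->C; (1,4):dx=-6,dy=-12->C; (1,5):dx=+2,dy=-3->D
  (1,6):dx=-10,dy=-8->C; (1,7):dx=-3,dy=-5->C; (1,8):dx=+3,dy=+5->C; (1,9):dx=-9,dy=-10->C
  (1,10):dx=-2,dy=+3->D; (2,3):dx=-6,dy=-9->C; (2,4):dx=-7,dy=-14->C; (2,5):dx=+1,dy=-5->D
  (2,6):dx=-11,dy=-10->C; (2,7):dx=-4,dy=-7->C; (2,8):dx=+2,dy=+3->C; (2,9):dx=-10,dy=-12->C
  (2,10):dx=-3,dy=+1->D; (3,4):dx=-1,dy=-5->C; (3,5):dx=+7,dy=+4->C; (3,6):dx=-5,dy=-1->C
  (3,7):dx=+2,dy=+2->C; (3,8):dx=+8,dy=+12->C; (3,9):dx=-4,dy=-3->C; (3,10):dx=+3,dy=+10->C
  (4,5):dx=+8,dy=+9->C; (4,6):dx=-4,dy=+4->D; (4,7):dx=+3,dy=+7->C; (4,8):dx=+9,dy=+17->C
  (4,9):dx=-3,dy=+2->D; (4,10):dx=+4,dy=+15->C; (5,6):dx=-12,dy=-5->C; (5,7):dx=-5,dy=-2->C
  (5,8):dx=+1,dy=+8->C; (5,9):dx=-11,dy=-7->C; (5,10):dx=-4,dy=+6->D; (6,7):dx=+7,dy=+3->C
  (6,8):dx=+13,dy=+13->C; (6,9):dx=+1,dy=-2->D; (6,10):dx=+8,dy=+11->C; (7,8):dx=+6,dy=+10->C
  (7,9):dx=-6,dy=-5->C; (7,10):dx=+1,dy=+8->C; (8,9):dx=-12,dy=-15->C; (8,10):dx=-5,dy=-2->C
  (9,10):dx=+7,dy=+13->C
Step 2: C = 37, D = 8, total pairs = 45.
Step 3: tau = (C - D)/(n(n-1)/2) = (37 - 8)/45 = 0.644444.
Step 4: Exact two-sided p-value (enumerate n! = 3628800 permutations of y under H0): p = 0.009148.
Step 5: alpha = 0.05. reject H0.

tau_b = 0.6444 (C=37, D=8), p = 0.009148, reject H0.


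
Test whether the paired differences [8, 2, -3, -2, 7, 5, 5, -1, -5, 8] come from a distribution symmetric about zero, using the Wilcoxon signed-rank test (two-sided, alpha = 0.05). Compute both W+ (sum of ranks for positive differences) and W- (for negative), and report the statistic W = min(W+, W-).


Step 1: Drop any zero differences (none here) and take |d_i|.
|d| = [8, 2, 3, 2, 7, 5, 5, 1, 5, 8]
Step 2: Midrank |d_i| (ties get averaged ranks).
ranks: |8|->9.5, |2|->2.5, |3|->4, |2|->2.5, |7|->8, |5|->6, |5|->6, |1|->1, |5|->6, |8|->9.5
Step 3: Attach original signs; sum ranks with positive sign and with negative sign.
W+ = 9.5 + 2.5 + 8 + 6 + 6 + 9.5 = 41.5
W- = 4 + 2.5 + 1 + 6 = 13.5
(Check: W+ + W- = 55 should equal n(n+1)/2 = 55.)
Step 4: Test statistic W = min(W+, W-) = 13.5.
Step 5: Ties in |d|, so use the tie-corrected normal approximation.
        E[W] = n(n+1)/4 = 10*11/4 = 27.5.
        Tie groups: |d|=2 (t=2), |d|=5 (t=3), |d|=8 (t=2); sum(t^3 - t) = 36.
        Var[W] = n(n+1)(2n+1)/24 - sum(t^3-t)/48 = 2310/24 - 36/48 = 95.5.
        z = (W - E[W]) / sqrt(Var[W]) = (13.5 - 27.5) / 9.7724 = -1.4326.
        Two-sided p = 2*Phi(z) = 0.151971.
Step 6: alpha = 0.05. fail to reject H0.

W+ = 41.5, W- = 13.5, W = min = 13.5, p = 0.151971, fail to reject H0.


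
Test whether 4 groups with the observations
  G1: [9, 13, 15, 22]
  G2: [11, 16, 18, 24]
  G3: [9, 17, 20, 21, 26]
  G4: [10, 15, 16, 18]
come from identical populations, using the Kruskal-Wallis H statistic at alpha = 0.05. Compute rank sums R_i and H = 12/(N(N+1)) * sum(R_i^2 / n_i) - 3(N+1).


Step 1: Combine all N = 17 observations and assign midranks.
sorted (value, group, rank): (9,G1,1.5), (9,G3,1.5), (10,G4,3), (11,G2,4), (13,G1,5), (15,G1,6.5), (15,G4,6.5), (16,G2,8.5), (16,G4,8.5), (17,G3,10), (18,G2,11.5), (18,G4,11.5), (20,G3,13), (21,G3,14), (22,G1,15), (24,G2,16), (26,G3,17)
Step 2: Sum ranks within each group.
R_1 = 28 (n_1 = 4)
R_2 = 40 (n_2 = 4)
R_3 = 55.5 (n_3 = 5)
R_4 = 29.5 (n_4 = 4)
Step 3: H = 12/(N(N+1)) * sum(R_i^2/n_i) - 3(N+1)
     = 12/(17*18) * (28^2/4 + 40^2/4 + 55.5^2/5 + 29.5^2/4) - 3*18
     = 0.039216 * 1429.61 - 54
     = 2.063235.
Step 4: Ties present; correction factor C = 1 - 24/(17^3 - 17) = 0.995098. Corrected H = 2.063235 / 0.995098 = 2.073399.
Step 5: Under H0, H ~ chi^2(3); p-value = 0.557313.
Step 6: alpha = 0.05. fail to reject H0.

H = 2.0734, df = 3, p = 0.557313, fail to reject H0.


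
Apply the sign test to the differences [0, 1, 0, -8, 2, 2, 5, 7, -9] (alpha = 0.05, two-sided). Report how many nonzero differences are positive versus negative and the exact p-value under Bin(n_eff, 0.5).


Step 1: Discard zero differences. Original n = 9; n_eff = number of nonzero differences = 7.
Nonzero differences (with sign): +1, -8, +2, +2, +5, +7, -9
Step 2: Count signs: positive = 5, negative = 2.
Step 3: Under H0: P(positive) = 0.5, so the number of positives S ~ Bin(7, 0.5).
Step 4: Two-sided exact p-value = sum of Bin(7,0.5) probabilities at or below the observed probability = 0.453125.
Step 5: alpha = 0.05. fail to reject H0.

n_eff = 7, pos = 5, neg = 2, p = 0.453125, fail to reject H0.


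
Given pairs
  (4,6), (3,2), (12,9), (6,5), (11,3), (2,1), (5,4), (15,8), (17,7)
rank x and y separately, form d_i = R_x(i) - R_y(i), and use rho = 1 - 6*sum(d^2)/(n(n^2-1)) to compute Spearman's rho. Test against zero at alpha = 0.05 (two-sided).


Step 1: Rank x and y separately (midranks; no ties here).
rank(x): 4->3, 3->2, 12->7, 6->5, 11->6, 2->1, 5->4, 15->8, 17->9
rank(y): 6->6, 2->2, 9->9, 5->5, 3->3, 1->1, 4->4, 8->8, 7->7
Step 2: d_i = R_x(i) - R_y(i); compute d_i^2.
  (3-6)^2=9, (2-2)^2=0, (7-9)^2=4, (5-5)^2=0, (6-3)^2=9, (1-1)^2=0, (4-4)^2=0, (8-8)^2=0, (9-7)^2=4
sum(d^2) = 26.
Step 3: rho = 1 - 6*26 / (9*(9^2 - 1)) = 1 - 156/720 = 0.783333.
Step 4: Under H0, t = rho * sqrt((n-2)/(1-rho^2)) = 3.3341 ~ t(7).
Step 5: Two-sided p-value from the t-distribution with 7 df = 0.012520.
Step 6: alpha = 0.05. reject H0.

rho = 0.7833, p = 0.012520, reject H0 at alpha = 0.05.


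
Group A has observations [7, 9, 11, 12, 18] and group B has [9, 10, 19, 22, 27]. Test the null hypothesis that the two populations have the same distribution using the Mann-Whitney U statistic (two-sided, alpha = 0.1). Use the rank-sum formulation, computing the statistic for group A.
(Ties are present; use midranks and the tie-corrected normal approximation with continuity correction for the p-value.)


Step 1: Combine and sort all 10 observations; assign midranks.
sorted (value, group): (7,X), (9,X), (9,Y), (10,Y), (11,X), (12,X), (18,X), (19,Y), (22,Y), (27,Y)
ranks: 7->1, 9->2.5, 9->2.5, 10->4, 11->5, 12->6, 18->7, 19->8, 22->9, 27->10
Step 2: Rank sum for X: R1 = 1 + 2.5 + 5 + 6 + 7 = 21.5.
Step 3: U_X = R1 - n1(n1+1)/2 = 21.5 - 5*6/2 = 21.5 - 15 = 6.5.
       U_Y = n1*n2 - U_X = 25 - 6.5 = 18.5.
Step 4: Ties are present, so use the tie-corrected normal approximation (with continuity correction) for the p-value.
Step 5: p-value = 0.249153; compare to alpha = 0.1. fail to reject H0.

U_X = 6.5, p = 0.249153, fail to reject H0 at alpha = 0.1.


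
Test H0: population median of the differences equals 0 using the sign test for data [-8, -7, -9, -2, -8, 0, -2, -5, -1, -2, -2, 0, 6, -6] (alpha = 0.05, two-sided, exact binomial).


Step 1: Discard zero differences. Original n = 14; n_eff = number of nonzero differences = 12.
Nonzero differences (with sign): -8, -7, -9, -2, -8, -2, -5, -1, -2, -2, +6, -6
Step 2: Count signs: positive = 1, negative = 11.
Step 3: Under H0: P(positive) = 0.5, so the number of positives S ~ Bin(12, 0.5).
Step 4: Two-sided exact p-value = sum of Bin(12,0.5) probabilities at or below the observed probability = 0.006348.
Step 5: alpha = 0.05. reject H0.

n_eff = 12, pos = 1, neg = 11, p = 0.006348, reject H0.
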